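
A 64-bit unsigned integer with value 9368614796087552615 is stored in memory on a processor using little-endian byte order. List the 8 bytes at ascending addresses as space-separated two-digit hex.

67 6A 44 1E 85 01 04 82

9368614796087552615 in hexadecimal, padded to 64 bits, is 0x820401851E446A67.
Split into bytes (most-significant first): 82 04 01 85 1E 44 6A 67.
In little-endian order the low byte comes first in memory.
So at ascending addresses the bytes are 67 6A 44 1E 85 01 04 82.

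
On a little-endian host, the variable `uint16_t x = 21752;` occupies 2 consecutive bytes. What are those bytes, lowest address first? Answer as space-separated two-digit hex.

21752 in hexadecimal, padded to 16 bits, is 0x54F8.
Split into bytes (most-significant first): 54 F8.
Little-endian: lowest address holds the least-significant byte.
So at ascending addresses the bytes are F8 54.

F8 54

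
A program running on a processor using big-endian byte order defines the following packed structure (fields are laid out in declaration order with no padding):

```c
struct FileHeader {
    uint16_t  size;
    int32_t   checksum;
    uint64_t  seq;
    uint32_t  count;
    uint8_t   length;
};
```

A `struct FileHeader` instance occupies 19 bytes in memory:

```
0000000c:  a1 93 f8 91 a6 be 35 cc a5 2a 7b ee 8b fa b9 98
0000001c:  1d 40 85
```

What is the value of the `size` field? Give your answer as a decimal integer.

`size` is the first field, at byte offset 0, occupying 2 bytes.
Bytes at offsets 0..1: A1 93.
Big-endian stores the most-significant byte at the lowest address.
The bytes are already most-significant first: 0xA193.
0xA193 = 41363.

41363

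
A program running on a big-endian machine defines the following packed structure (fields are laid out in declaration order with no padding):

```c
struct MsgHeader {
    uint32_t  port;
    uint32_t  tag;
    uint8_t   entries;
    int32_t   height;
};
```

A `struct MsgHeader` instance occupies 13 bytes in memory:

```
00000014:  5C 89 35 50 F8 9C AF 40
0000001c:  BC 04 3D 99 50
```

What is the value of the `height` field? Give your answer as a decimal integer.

`height` follows `port` (4 B), `tag` (4 B), `entries` (1 B), so it starts at offset 4 + 4 + 1 = 9 and occupies 4 bytes.
Bytes at offsets 9..12: 04 3D 99 50.
In big-endian order the high byte comes first in memory.
The bytes are already most-significant first: 0x043D9950.
0x043D9950 = 71145808.

71145808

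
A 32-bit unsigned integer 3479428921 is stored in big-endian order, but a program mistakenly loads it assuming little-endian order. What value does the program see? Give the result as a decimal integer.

970941391

3479428921 in 32-bit hexadecimal is 0xCF63DF39.
Stored big-endian, the bytes at ascending addresses are CF 63 DF 39.
Read back as little-endian, the first byte is least significant, giving 0x39DF63CF.
0x39DF63CF = 970941391.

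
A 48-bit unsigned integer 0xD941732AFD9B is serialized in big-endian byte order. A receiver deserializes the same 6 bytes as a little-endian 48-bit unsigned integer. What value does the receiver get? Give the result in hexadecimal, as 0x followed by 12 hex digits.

Stored big-endian, the bytes at ascending addresses are D9 41 73 2A FD 9B.
Read back as little-endian, the first byte is least significant, giving 0x9BFD2A7341D9.

0x9BFD2A7341D9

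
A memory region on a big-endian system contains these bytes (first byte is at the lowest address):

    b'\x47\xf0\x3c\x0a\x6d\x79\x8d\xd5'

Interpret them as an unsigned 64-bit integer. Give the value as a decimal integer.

5183709186587463125

Big-endian stores the most-significant byte at the lowest address.
The bytes are already most-significant first: 0x47F03C0A6D798DD5.
0x47F03C0A6D798DD5 = 5183709186587463125.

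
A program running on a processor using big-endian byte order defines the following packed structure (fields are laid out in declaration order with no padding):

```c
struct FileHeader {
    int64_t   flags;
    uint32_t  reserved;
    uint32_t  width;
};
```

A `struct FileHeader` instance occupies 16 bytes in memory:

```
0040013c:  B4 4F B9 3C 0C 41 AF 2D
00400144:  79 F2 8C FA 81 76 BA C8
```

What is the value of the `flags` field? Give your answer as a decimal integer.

`flags` is the first field, at byte offset 0, occupying 8 bytes.
Bytes at offsets 0..7: B4 4F B9 3C 0C 41 AF 2D.
In big-endian order the high byte comes first in memory.
The bytes are already most-significant first: 0xB44FB93C0C41AF2D.
Top bit is set, so as a signed 64-bit value this is 0xB44FB93C0C41AF2D − 2^64 = -5453936956167573715.

-5453936956167573715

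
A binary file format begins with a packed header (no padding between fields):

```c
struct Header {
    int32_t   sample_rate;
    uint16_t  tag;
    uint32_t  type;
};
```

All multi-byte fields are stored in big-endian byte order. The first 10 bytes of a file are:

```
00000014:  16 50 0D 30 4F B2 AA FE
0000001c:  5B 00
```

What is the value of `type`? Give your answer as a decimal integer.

2868796160

`type` follows `sample_rate` (4 B), `tag` (2 B), so it starts at offset 4 + 2 = 6 and occupies 4 bytes.
Bytes at offsets 6..9: AA FE 5B 00.
Big-endian stores the most-significant byte at the lowest address.
The bytes are already most-significant first: 0xAAFE5B00.
0xAAFE5B00 = 2868796160.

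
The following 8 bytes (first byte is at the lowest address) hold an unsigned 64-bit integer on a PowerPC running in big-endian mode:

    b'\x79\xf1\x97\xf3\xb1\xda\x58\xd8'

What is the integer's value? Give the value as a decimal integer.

Big-endian: lowest address holds the most-significant byte.
The bytes are already most-significant first: 0x79F197F3B1DA58D8.
0x79F197F3B1DA58D8 = 8786971420893272280.

8786971420893272280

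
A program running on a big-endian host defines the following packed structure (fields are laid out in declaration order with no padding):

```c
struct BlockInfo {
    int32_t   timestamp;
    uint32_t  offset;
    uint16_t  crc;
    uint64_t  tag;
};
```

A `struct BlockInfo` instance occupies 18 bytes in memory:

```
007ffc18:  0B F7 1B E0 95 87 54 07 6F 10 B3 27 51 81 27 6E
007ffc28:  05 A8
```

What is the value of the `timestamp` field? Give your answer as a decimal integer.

200743904

`timestamp` is the first field, at byte offset 0, occupying 4 bytes.
Bytes at offsets 0..3: 0B F7 1B E0.
Big-endian: lowest address holds the most-significant byte.
The bytes are already most-significant first: 0x0BF71BE0.
0x0BF71BE0 = 200743904.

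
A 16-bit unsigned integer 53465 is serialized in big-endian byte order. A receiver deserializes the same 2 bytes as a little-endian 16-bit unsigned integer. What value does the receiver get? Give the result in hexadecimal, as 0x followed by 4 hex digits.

53465 in 16-bit hexadecimal is 0xD0D9.
Stored big-endian, the bytes at ascending addresses are D0 D9.
Read back as little-endian, the first byte is least significant, giving 0xD9D0.

0xD9D0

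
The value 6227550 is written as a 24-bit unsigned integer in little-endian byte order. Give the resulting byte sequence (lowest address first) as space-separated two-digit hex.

6227550 in hexadecimal, padded to 24 bits, is 0x5F065E.
Split into bytes (most-significant first): 5F 06 5E.
Little-endian: lowest address holds the least-significant byte.
So at ascending addresses the bytes are 5E 06 5F.

5E 06 5F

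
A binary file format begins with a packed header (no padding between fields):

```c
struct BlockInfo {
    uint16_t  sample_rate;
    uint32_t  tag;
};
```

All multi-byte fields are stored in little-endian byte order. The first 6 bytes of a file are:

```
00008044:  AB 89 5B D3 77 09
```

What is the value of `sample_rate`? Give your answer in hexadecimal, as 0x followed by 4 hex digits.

0x89AB

`sample_rate` is the first field, at byte offset 0, occupying 2 bytes.
Bytes at offsets 0..1: AB 89.
In little-endian order the low byte comes first in memory.
Reassemble most-significant byte first: 89 AB → 0x89AB.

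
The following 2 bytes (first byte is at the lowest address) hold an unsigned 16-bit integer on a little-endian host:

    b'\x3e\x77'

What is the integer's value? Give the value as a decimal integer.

30526

Little-endian: lowest address holds the least-significant byte.
Reassemble most-significant byte first: 77 3E → 0x773E.
0x773E = 30526.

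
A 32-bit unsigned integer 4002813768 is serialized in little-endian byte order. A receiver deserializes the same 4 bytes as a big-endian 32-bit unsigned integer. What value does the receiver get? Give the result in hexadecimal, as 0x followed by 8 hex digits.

4002813768 in 32-bit hexadecimal is 0xEE961748.
Stored little-endian, the bytes at ascending addresses are 48 17 96 EE.
Read back as big-endian, the last byte is least significant, giving 0x481796EE.

0x481796EE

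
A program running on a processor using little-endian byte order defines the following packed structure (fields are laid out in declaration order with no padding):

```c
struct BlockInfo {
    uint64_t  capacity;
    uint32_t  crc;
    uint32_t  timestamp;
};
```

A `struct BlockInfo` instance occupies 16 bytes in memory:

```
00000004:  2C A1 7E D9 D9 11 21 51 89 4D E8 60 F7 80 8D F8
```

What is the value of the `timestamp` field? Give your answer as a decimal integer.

4170023159

`timestamp` follows `capacity` (8 B), `crc` (4 B), so it starts at offset 8 + 4 = 12 and occupies 4 bytes.
Bytes at offsets 12..15: F7 80 8D F8.
Little-endian stores the least-significant byte at the lowest address.
Reassemble most-significant byte first: F8 8D 80 F7 → 0xF88D80F7.
0xF88D80F7 = 4170023159.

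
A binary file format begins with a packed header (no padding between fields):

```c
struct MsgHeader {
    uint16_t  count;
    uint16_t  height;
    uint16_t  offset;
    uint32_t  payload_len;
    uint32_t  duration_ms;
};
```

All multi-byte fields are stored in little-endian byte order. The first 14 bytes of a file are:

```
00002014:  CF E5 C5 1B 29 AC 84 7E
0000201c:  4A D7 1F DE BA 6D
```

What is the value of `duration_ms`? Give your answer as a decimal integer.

`duration_ms` follows `count` (2 B), `height` (2 B), `offset` (2 B), `payload_len` (4 B), so it starts at offset 2 + 2 + 2 + 4 = 10 and occupies 4 bytes.
Bytes at offsets 10..13: 1F DE BA 6D.
Little-endian: lowest address holds the least-significant byte.
Reassemble most-significant byte first: 6D BA DE 1F → 0x6DBADE1F.
0x6DBADE1F = 1840963103.

1840963103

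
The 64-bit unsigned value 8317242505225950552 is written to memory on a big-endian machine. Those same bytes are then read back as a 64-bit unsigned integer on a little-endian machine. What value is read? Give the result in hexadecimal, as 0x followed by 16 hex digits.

8317242505225950552 in 64-bit hexadecimal is 0x736CC7FDEAC5D558.
Stored big-endian, the bytes at ascending addresses are 73 6C C7 FD EA C5 D5 58.
Read back as little-endian, the first byte is least significant, giving 0x58D5C5EAFDC76C73.

0x58D5C5EAFDC76C73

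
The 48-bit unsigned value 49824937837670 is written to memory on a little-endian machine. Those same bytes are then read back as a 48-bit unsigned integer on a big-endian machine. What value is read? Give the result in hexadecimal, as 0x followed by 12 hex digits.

49824937837670 in 48-bit hexadecimal is 0x2D50C5B88466.
Stored little-endian, the bytes at ascending addresses are 66 84 B8 C5 50 2D.
Read back as big-endian, the last byte is least significant, giving 0x6684B8C5502D.

0x6684B8C5502D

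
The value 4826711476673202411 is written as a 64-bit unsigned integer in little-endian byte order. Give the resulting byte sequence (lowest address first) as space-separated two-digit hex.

EB 48 68 D8 83 EC FB 42

4826711476673202411 in hexadecimal, padded to 64 bits, is 0x42FBEC83D86848EB.
Split into bytes (most-significant first): 42 FB EC 83 D8 68 48 EB.
In little-endian order the low byte comes first in memory.
So at ascending addresses the bytes are EB 48 68 D8 83 EC FB 42.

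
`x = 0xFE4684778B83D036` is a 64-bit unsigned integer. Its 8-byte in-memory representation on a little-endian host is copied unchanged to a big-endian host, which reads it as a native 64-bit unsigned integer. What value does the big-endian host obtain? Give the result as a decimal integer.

3949801508232775422

Stored little-endian, the bytes at ascending addresses are 36 D0 83 8B 77 84 46 FE.
Read back as big-endian, the last byte is least significant, giving 0x36D0838B778446FE.
0x36D0838B778446FE = 3949801508232775422.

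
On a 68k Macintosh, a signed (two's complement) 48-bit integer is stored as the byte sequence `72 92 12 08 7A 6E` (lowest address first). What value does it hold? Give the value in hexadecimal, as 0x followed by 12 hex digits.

0x729212087A6E

Big-endian stores the most-significant byte at the lowest address.
The bytes are already most-significant first: 0x729212087A6E.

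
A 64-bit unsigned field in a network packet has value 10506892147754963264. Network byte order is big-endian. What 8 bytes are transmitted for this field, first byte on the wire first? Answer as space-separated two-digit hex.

91 CF FA BD 90 46 91 40

10506892147754963264 in hexadecimal, padded to 64 bits, is 0x91CFFABD90469140.
Split into bytes (most-significant first): 91 CF FA BD 90 46 91 40.
Big-endian: lowest address holds the most-significant byte.
So the memory order matches the most-significant-first order: 91 CF FA BD 90 46 91 40.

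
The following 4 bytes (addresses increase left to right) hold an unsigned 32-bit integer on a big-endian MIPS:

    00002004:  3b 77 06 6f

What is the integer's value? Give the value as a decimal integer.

997656175

Big-endian: lowest address holds the most-significant byte.
The bytes are already most-significant first: 0x3B77066F.
0x3B77066F = 997656175.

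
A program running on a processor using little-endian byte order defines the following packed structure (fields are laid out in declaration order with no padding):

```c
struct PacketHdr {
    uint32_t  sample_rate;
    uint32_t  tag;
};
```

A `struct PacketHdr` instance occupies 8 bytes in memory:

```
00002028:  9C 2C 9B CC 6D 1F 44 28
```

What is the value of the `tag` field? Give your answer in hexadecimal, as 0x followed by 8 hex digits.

0x28441F6D

`tag` follows `sample_rate` (4 bytes), so it starts at byte offset 4 and occupies 4 bytes.
Bytes at offsets 4..7: 6D 1F 44 28.
Little-endian: lowest address holds the least-significant byte.
Reassemble most-significant byte first: 28 44 1F 6D → 0x28441F6D.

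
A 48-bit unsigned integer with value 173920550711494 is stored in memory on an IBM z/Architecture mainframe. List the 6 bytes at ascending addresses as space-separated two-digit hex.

173920550711494 in hexadecimal, padded to 48 bits, is 0x9E2E08A4F0C6.
Split into bytes (most-significant first): 9E 2E 08 A4 F0 C6.
In big-endian order the high byte comes first in memory.
So the memory order matches the most-significant-first order: 9E 2E 08 A4 F0 C6.

9E 2E 08 A4 F0 C6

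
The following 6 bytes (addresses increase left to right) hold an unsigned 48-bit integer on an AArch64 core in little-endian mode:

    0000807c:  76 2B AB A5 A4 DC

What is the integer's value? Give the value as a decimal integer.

242599712205686

Little-endian: lowest address holds the least-significant byte.
Reassemble most-significant byte first: DC A4 A5 AB 2B 76 → 0xDCA4A5AB2B76.
0xDCA4A5AB2B76 = 242599712205686.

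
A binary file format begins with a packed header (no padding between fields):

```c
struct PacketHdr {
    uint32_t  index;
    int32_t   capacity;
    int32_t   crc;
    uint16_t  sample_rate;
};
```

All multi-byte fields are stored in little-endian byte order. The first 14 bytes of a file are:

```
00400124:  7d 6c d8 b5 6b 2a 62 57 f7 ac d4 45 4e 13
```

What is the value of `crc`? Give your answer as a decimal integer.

`crc` follows `index` (4 B), `capacity` (4 B), so it starts at offset 4 + 4 = 8 and occupies 4 bytes.
Bytes at offsets 8..11: F7 AC D4 45.
Little-endian stores the least-significant byte at the lowest address.
Reassemble most-significant byte first: 45 D4 AC F7 → 0x45D4ACF7.
0x45D4ACF7 = 1171565815.

1171565815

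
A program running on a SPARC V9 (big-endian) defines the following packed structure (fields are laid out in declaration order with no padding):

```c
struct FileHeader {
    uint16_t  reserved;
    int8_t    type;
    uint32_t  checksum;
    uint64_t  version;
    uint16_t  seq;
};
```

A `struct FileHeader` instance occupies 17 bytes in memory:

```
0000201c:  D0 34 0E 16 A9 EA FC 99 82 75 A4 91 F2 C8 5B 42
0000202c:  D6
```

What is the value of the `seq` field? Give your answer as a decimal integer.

17110

`seq` follows `reserved` (2 B), `type` (1 B), `checksum` (4 B), `version` (8 B), so it starts at offset 2 + 1 + 4 + 8 = 15 and occupies 2 bytes.
Bytes at offsets 15..16: 42 D6.
Big-endian stores the most-significant byte at the lowest address.
The bytes are already most-significant first: 0x42D6.
0x42D6 = 17110.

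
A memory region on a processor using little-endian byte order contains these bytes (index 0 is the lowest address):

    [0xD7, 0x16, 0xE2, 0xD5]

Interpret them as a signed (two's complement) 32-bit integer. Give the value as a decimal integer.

In little-endian order the low byte comes first in memory.
Reassemble most-significant byte first: D5 E2 16 D7 → 0xD5E216D7.
Top bit is set, so as a signed 32-bit value this is 0xD5E216D7 − 2^32 = -706603305.

-706603305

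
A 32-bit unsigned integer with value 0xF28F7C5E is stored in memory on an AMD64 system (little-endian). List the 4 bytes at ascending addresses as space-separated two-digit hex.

5E 7C 8F F2

Split into bytes (most-significant first): F2 8F 7C 5E.
In little-endian order the low byte comes first in memory.
So at ascending addresses the bytes are 5E 7C 8F F2.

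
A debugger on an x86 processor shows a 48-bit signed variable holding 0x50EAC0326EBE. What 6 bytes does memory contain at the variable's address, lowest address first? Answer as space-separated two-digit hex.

Split into bytes (most-significant first): 50 EA C0 32 6E BE.
In little-endian order the low byte comes first in memory.
So at ascending addresses the bytes are BE 6E 32 C0 EA 50.

BE 6E 32 C0 EA 50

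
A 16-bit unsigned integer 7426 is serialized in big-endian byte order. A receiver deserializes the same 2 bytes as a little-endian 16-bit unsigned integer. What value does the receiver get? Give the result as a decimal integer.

7426 in 16-bit hexadecimal is 0x1D02.
Stored big-endian, the bytes at ascending addresses are 1D 02.
Read back as little-endian, the first byte is least significant, giving 0x021D.
0x021D = 541.

541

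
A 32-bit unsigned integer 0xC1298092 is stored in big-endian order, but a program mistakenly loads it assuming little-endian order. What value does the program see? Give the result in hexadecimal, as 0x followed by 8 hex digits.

Stored big-endian, the bytes at ascending addresses are C1 29 80 92.
Read back as little-endian, the first byte is least significant, giving 0x928029C1.

0x928029C1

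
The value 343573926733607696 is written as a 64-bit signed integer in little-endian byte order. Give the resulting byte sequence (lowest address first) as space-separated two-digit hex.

10 F3 0A 81 AA 9E C4 04

343573926733607696 in hexadecimal, padded to 64 bits, is 0x04C49EAA810AF310.
Split into bytes (most-significant first): 04 C4 9E AA 81 0A F3 10.
Little-endian: lowest address holds the least-significant byte.
So at ascending addresses the bytes are 10 F3 0A 81 AA 9E C4 04.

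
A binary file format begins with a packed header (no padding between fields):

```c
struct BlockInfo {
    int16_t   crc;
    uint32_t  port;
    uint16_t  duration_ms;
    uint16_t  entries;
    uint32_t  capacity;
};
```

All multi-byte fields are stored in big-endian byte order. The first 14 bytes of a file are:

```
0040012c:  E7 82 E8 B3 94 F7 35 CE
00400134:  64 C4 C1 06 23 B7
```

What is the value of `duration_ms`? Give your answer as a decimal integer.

`duration_ms` follows `crc` (2 B), `port` (4 B), so it starts at offset 2 + 4 = 6 and occupies 2 bytes.
Bytes at offsets 6..7: 35 CE.
Big-endian: lowest address holds the most-significant byte.
The bytes are already most-significant first: 0x35CE.
0x35CE = 13774.

13774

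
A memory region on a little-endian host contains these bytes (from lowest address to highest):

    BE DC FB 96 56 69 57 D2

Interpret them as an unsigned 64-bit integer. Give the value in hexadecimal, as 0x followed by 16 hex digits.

Little-endian: lowest address holds the least-significant byte.
Reassemble most-significant byte first: D2 57 69 56 96 FB DC BE → 0xD257695696FBDCBE.

0xD257695696FBDCBE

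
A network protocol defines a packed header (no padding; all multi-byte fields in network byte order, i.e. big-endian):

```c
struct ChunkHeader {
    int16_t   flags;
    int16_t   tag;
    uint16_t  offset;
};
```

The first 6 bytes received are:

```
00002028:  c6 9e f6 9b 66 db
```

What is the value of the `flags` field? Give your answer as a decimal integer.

-14690

`flags` is the first field, at byte offset 0, occupying 2 bytes.
Bytes at offsets 0..1: C6 9E.
Big-endian: lowest address holds the most-significant byte.
The bytes are already most-significant first: 0xC69E.
Top bit is set, so as a signed 16-bit value this is 0xC69E − 2^16 = -14690.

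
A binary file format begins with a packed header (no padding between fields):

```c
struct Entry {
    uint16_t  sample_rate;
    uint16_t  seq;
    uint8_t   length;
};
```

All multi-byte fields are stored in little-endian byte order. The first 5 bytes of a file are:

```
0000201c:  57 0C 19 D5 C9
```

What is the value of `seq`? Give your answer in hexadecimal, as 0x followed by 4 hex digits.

`seq` follows `sample_rate` (2 bytes), so it starts at byte offset 2 and occupies 2 bytes.
Bytes at offsets 2..3: 19 D5.
Little-endian: lowest address holds the least-significant byte.
Reassemble most-significant byte first: D5 19 → 0xD519.

0xD519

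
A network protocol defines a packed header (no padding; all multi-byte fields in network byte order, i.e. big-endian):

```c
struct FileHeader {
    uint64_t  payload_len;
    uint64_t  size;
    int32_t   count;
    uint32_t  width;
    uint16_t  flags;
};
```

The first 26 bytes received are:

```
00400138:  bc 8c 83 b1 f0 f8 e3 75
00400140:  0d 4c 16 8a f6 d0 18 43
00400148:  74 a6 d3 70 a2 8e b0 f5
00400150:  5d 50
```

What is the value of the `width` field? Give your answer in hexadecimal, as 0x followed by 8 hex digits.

`width` follows `payload_len` (8 B), `size` (8 B), `count` (4 B), so it starts at offset 8 + 8 + 4 = 20 and occupies 4 bytes.
Bytes at offsets 20..23: A2 8E B0 F5.
Big-endian: lowest address holds the most-significant byte.
The bytes are already most-significant first: 0xA28EB0F5.

0xA28EB0F5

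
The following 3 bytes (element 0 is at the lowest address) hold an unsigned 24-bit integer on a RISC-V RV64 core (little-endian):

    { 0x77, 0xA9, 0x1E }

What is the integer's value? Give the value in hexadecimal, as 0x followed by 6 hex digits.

Little-endian: lowest address holds the least-significant byte.
Reassemble most-significant byte first: 1E A9 77 → 0x1EA977.

0x1EA977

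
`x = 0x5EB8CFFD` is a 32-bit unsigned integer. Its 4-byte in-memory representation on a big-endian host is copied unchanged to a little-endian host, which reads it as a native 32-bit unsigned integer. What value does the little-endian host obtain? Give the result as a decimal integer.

Stored big-endian, the bytes at ascending addresses are 5E B8 CF FD.
Read back as little-endian, the first byte is least significant, giving 0xFDCFB85E.
0xFDCFB85E = 4258248798.

4258248798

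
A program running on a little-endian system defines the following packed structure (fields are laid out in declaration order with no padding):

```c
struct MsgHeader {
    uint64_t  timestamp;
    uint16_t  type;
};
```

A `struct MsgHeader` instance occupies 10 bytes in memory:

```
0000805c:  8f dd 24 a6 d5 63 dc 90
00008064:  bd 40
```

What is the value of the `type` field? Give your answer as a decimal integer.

16573

`type` follows `timestamp` (8 bytes), so it starts at byte offset 8 and occupies 2 bytes.
Bytes at offsets 8..9: BD 40.
In little-endian order the low byte comes first in memory.
Reassemble most-significant byte first: 40 BD → 0x40BD.
0x40BD = 16573.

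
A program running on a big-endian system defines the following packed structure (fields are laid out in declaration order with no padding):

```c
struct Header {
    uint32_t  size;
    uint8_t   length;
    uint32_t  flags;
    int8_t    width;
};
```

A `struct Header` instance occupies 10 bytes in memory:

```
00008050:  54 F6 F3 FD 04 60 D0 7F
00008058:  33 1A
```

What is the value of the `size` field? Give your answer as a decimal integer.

1425470461

`size` is the first field, at byte offset 0, occupying 4 bytes.
Bytes at offsets 0..3: 54 F6 F3 FD.
In big-endian order the high byte comes first in memory.
The bytes are already most-significant first: 0x54F6F3FD.
0x54F6F3FD = 1425470461.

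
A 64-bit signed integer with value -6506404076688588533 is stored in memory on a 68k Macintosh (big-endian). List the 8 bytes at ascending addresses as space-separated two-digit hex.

Two's complement of -6506404076688588533 in 64 bits: 6506404076688588533 = 0x5A4B64090C2D3EF5; invert → 0xA5B49BF6F3D2C10A; add 1 → 0xA5B49BF6F3D2C10B.
Split into bytes (most-significant first): A5 B4 9B F6 F3 D2 C1 0B.
In big-endian order the high byte comes first in memory.
So the memory order matches the most-significant-first order: A5 B4 9B F6 F3 D2 C1 0B.

A5 B4 9B F6 F3 D2 C1 0B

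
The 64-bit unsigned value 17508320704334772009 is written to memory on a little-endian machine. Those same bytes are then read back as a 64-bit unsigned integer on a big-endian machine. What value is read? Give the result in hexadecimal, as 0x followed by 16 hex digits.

0x29B77DE3EA0CFAF2

17508320704334772009 in 64-bit hexadecimal is 0xF2FA0CEAE37DB729.
Stored little-endian, the bytes at ascending addresses are 29 B7 7D E3 EA 0C FA F2.
Read back as big-endian, the last byte is least significant, giving 0x29B77DE3EA0CFAF2.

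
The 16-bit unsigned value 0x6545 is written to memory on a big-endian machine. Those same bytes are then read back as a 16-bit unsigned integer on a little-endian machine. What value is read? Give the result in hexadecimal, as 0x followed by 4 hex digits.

0x4565

Stored big-endian, the bytes at ascending addresses are 65 45.
Read back as little-endian, the first byte is least significant, giving 0x4565.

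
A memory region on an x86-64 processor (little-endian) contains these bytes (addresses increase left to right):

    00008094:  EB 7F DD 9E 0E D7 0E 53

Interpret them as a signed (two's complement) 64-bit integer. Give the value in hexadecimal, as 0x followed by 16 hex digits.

Little-endian: lowest address holds the least-significant byte.
Reassemble most-significant byte first: 53 0E D7 0E 9E DD 7F EB → 0x530ED70E9EDD7FEB.

0x530ED70E9EDD7FEB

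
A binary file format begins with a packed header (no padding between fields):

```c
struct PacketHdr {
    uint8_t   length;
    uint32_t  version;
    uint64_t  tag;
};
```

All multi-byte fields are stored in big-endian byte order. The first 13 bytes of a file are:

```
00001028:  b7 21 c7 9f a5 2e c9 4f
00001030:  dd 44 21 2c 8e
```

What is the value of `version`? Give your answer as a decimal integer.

`version` follows `length` (1 byte), so it starts at byte offset 1 and occupies 4 bytes.
Bytes at offsets 1..4: 21 C7 9F A5.
Big-endian stores the most-significant byte at the lowest address.
The bytes are already most-significant first: 0x21C79FA5.
0x21C79FA5 = 566730661.

566730661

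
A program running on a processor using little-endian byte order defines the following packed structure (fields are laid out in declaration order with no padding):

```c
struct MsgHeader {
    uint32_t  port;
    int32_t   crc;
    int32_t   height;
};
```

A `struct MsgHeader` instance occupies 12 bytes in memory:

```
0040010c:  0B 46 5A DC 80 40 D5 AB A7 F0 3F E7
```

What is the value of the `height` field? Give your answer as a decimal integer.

-415240025

`height` follows `port` (4 B), `crc` (4 B), so it starts at offset 4 + 4 = 8 and occupies 4 bytes.
Bytes at offsets 8..11: A7 F0 3F E7.
Little-endian: lowest address holds the least-significant byte.
Reassemble most-significant byte first: E7 3F F0 A7 → 0xE73FF0A7.
Top bit is set, so as a signed 32-bit value this is 0xE73FF0A7 − 2^32 = -415240025.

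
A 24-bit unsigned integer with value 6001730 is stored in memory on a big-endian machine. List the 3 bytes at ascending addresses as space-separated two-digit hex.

5B 94 42

6001730 in hexadecimal, padded to 24 bits, is 0x5B9442.
Split into bytes (most-significant first): 5B 94 42.
Big-endian stores the most-significant byte at the lowest address.
So the memory order matches the most-significant-first order: 5B 94 42.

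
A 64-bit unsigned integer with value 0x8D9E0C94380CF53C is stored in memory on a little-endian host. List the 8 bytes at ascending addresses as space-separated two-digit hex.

Split into bytes (most-significant first): 8D 9E 0C 94 38 0C F5 3C.
Little-endian: lowest address holds the least-significant byte.
So at ascending addresses the bytes are 3C F5 0C 38 94 0C 9E 8D.

3C F5 0C 38 94 0C 9E 8D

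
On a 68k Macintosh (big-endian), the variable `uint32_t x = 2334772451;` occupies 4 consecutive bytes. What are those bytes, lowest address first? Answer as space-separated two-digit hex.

8B 29 CC E3

2334772451 in hexadecimal, padded to 32 bits, is 0x8B29CCE3.
Split into bytes (most-significant first): 8B 29 CC E3.
In big-endian order the high byte comes first in memory.
So the memory order matches the most-significant-first order: 8B 29 CC E3.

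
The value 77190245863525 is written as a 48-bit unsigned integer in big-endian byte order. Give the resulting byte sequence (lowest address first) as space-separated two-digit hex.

77190245863525 in hexadecimal, padded to 48 bits, is 0x4634412F5065.
Split into bytes (most-significant first): 46 34 41 2F 50 65.
Big-endian: lowest address holds the most-significant byte.
So the memory order matches the most-significant-first order: 46 34 41 2F 50 65.

46 34 41 2F 50 65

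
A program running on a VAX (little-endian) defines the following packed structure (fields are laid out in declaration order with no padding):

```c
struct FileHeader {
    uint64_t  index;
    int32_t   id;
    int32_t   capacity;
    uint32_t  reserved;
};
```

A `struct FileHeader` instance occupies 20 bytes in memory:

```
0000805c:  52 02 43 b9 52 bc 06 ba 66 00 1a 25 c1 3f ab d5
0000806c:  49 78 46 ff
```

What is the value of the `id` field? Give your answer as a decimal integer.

622461030

`id` follows `index` (8 bytes), so it starts at byte offset 8 and occupies 4 bytes.
Bytes at offsets 8..11: 66 00 1A 25.
Little-endian: lowest address holds the least-significant byte.
Reassemble most-significant byte first: 25 1A 00 66 → 0x251A0066.
0x251A0066 = 622461030.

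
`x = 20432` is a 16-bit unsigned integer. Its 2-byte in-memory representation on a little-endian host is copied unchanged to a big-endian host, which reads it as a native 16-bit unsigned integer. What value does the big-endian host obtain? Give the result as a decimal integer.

20432 in 16-bit hexadecimal is 0x4FD0.
Stored little-endian, the bytes at ascending addresses are D0 4F.
Read back as big-endian, the last byte is least significant, giving 0xD04F.
0xD04F = 53327.

53327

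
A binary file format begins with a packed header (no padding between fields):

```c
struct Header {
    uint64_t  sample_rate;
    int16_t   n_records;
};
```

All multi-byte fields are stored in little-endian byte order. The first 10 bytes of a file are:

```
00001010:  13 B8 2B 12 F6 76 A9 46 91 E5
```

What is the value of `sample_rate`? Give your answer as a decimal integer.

5091731652957943827

`sample_rate` is the first field, at byte offset 0, occupying 8 bytes.
Bytes at offsets 0..7: 13 B8 2B 12 F6 76 A9 46.
In little-endian order the low byte comes first in memory.
Reassemble most-significant byte first: 46 A9 76 F6 12 2B B8 13 → 0x46A976F6122BB813.
0x46A976F6122BB813 = 5091731652957943827.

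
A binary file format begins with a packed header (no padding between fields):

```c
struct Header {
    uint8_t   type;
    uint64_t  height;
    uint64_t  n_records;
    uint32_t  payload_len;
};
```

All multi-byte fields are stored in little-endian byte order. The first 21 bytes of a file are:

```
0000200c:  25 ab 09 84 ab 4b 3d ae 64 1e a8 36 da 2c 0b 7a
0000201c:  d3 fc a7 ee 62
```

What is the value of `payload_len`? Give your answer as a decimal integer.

`payload_len` follows `type` (1 B), `height` (8 B), `n_records` (8 B), so it starts at offset 1 + 8 + 8 = 17 and occupies 4 bytes.
Bytes at offsets 17..20: FC A7 EE 62.
Little-endian stores the least-significant byte at the lowest address.
Reassemble most-significant byte first: 62 EE A7 FC → 0x62EEA7FC.
0x62EEA7FC = 1659807740.

1659807740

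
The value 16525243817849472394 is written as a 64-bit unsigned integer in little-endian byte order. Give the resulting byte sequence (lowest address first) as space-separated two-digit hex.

16525243817849472394 in hexadecimal, padded to 64 bits, is 0xE55575B2A5A3458A.
Split into bytes (most-significant first): E5 55 75 B2 A5 A3 45 8A.
Little-endian stores the least-significant byte at the lowest address.
So at ascending addresses the bytes are 8A 45 A3 A5 B2 75 55 E5.

8A 45 A3 A5 B2 75 55 E5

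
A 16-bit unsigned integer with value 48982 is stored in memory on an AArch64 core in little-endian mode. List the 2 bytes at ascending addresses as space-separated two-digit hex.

56 BF

48982 in hexadecimal, padded to 16 bits, is 0xBF56.
Split into bytes (most-significant first): BF 56.
Little-endian stores the least-significant byte at the lowest address.
So at ascending addresses the bytes are 56 BF.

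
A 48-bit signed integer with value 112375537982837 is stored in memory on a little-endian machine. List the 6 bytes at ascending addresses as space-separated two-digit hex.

112375537982837 in hexadecimal, padded to 48 bits, is 0x66347805DD75.
Split into bytes (most-significant first): 66 34 78 05 DD 75.
Little-endian stores the least-significant byte at the lowest address.
So at ascending addresses the bytes are 75 DD 05 78 34 66.

75 DD 05 78 34 66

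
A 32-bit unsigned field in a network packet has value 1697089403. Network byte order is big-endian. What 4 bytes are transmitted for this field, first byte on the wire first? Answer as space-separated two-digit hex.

65 27 87 7B

1697089403 in hexadecimal, padded to 32 bits, is 0x6527877B.
Split into bytes (most-significant first): 65 27 87 7B.
Big-endian: lowest address holds the most-significant byte.
So the memory order matches the most-significant-first order: 65 27 87 7B.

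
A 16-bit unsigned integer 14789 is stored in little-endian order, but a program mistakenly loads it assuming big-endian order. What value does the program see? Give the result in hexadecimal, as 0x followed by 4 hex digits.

14789 in 16-bit hexadecimal is 0x39C5.
Stored little-endian, the bytes at ascending addresses are C5 39.
Read back as big-endian, the last byte is least significant, giving 0xC539.

0xC539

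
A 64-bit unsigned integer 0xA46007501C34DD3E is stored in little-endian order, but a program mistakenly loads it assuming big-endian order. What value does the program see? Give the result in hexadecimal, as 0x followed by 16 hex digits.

Stored little-endian, the bytes at ascending addresses are 3E DD 34 1C 50 07 60 A4.
Read back as big-endian, the last byte is least significant, giving 0x3EDD341C500760A4.

0x3EDD341C500760A4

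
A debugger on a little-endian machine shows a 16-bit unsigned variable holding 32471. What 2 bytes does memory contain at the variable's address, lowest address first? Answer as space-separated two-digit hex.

D7 7E

32471 in hexadecimal, padded to 16 bits, is 0x7ED7.
Split into bytes (most-significant first): 7E D7.
In little-endian order the low byte comes first in memory.
So at ascending addresses the bytes are D7 7E.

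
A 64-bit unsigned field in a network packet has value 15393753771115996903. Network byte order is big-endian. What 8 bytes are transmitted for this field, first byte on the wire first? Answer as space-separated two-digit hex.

15393753771115996903 in hexadecimal, padded to 64 bits, is 0xD5A1997EC732E6E7.
Split into bytes (most-significant first): D5 A1 99 7E C7 32 E6 E7.
Big-endian stores the most-significant byte at the lowest address.
So the memory order matches the most-significant-first order: D5 A1 99 7E C7 32 E6 E7.

D5 A1 99 7E C7 32 E6 E7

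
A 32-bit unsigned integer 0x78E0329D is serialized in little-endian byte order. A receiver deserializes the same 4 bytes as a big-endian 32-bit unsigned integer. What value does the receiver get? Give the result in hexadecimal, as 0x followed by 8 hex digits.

Stored little-endian, the bytes at ascending addresses are 9D 32 E0 78.
Read back as big-endian, the last byte is least significant, giving 0x9D32E078.

0x9D32E078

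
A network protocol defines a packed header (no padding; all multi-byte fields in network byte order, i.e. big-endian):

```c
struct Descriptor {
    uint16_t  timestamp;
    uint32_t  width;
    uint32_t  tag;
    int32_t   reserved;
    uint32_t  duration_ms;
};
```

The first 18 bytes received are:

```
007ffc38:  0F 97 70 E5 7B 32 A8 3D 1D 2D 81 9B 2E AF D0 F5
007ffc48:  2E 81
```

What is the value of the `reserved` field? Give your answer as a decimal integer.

`reserved` follows `timestamp` (2 B), `width` (4 B), `tag` (4 B), so it starts at offset 2 + 4 + 4 = 10 and occupies 4 bytes.
Bytes at offsets 10..13: 81 9B 2E AF.
In big-endian order the high byte comes first in memory.
The bytes are already most-significant first: 0x819B2EAF.
Top bit is set, so as a signed 32-bit value this is 0x819B2EAF − 2^32 = -2120536401.

-2120536401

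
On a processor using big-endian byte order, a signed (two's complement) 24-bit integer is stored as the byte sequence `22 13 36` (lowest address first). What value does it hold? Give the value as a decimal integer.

2233142

Big-endian stores the most-significant byte at the lowest address.
The bytes are already most-significant first: 0x221336.
0x221336 = 2233142.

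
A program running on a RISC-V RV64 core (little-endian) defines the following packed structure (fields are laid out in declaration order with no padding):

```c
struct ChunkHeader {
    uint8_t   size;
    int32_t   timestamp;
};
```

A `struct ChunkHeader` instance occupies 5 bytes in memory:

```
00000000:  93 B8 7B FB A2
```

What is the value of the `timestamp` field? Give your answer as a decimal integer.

-1560577096

`timestamp` follows `size` (1 byte), so it starts at byte offset 1 and occupies 4 bytes.
Bytes at offsets 1..4: B8 7B FB A2.
Little-endian: lowest address holds the least-significant byte.
Reassemble most-significant byte first: A2 FB 7B B8 → 0xA2FB7BB8.
Top bit is set, so as a signed 32-bit value this is 0xA2FB7BB8 − 2^32 = -1560577096.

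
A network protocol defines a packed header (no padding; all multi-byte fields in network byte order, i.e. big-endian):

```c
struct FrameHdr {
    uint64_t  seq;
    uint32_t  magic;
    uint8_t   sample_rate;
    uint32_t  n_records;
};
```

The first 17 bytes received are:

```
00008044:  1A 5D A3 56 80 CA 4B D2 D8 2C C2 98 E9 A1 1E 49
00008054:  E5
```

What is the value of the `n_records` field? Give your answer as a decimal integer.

2703116773

`n_records` follows `seq` (8 B), `magic` (4 B), `sample_rate` (1 B), so it starts at offset 8 + 4 + 1 = 13 and occupies 4 bytes.
Bytes at offsets 13..16: A1 1E 49 E5.
Big-endian: lowest address holds the most-significant byte.
The bytes are already most-significant first: 0xA11E49E5.
0xA11E49E5 = 2703116773.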